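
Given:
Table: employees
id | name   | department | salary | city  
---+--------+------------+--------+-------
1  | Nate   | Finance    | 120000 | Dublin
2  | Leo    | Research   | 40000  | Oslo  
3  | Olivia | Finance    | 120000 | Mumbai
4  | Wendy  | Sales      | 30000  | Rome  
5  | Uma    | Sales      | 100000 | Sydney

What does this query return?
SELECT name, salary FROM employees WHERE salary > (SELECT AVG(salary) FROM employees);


Subquery: AVG(salary) = 82000.0
Filtering: salary > 82000.0
  Nate (120000) -> MATCH
  Olivia (120000) -> MATCH
  Uma (100000) -> MATCH


3 rows:
Nate, 120000
Olivia, 120000
Uma, 100000


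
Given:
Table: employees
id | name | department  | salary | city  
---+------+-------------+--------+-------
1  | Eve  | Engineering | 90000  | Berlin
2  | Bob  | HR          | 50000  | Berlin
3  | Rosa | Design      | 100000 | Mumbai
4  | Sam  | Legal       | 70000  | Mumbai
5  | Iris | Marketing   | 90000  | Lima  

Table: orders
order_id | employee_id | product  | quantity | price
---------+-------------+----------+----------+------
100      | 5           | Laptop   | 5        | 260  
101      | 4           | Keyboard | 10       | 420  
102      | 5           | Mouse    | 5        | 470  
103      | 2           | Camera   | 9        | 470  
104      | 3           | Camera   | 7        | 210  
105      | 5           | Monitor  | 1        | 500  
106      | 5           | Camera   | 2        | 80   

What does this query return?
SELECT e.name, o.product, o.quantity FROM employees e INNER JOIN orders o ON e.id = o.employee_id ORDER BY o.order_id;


Joining employees.id = orders.employee_id:
  employee Iris (id=5) -> order Laptop
  employee Sam (id=4) -> order Keyboard
  employee Iris (id=5) -> order Mouse
  employee Bob (id=2) -> order Camera
  employee Rosa (id=3) -> order Camera
  employee Iris (id=5) -> order Monitor
  employee Iris (id=5) -> order Camera


7 rows:
Iris, Laptop, 5
Sam, Keyboard, 10
Iris, Mouse, 5
Bob, Camera, 9
Rosa, Camera, 7
Iris, Monitor, 1
Iris, Camera, 2


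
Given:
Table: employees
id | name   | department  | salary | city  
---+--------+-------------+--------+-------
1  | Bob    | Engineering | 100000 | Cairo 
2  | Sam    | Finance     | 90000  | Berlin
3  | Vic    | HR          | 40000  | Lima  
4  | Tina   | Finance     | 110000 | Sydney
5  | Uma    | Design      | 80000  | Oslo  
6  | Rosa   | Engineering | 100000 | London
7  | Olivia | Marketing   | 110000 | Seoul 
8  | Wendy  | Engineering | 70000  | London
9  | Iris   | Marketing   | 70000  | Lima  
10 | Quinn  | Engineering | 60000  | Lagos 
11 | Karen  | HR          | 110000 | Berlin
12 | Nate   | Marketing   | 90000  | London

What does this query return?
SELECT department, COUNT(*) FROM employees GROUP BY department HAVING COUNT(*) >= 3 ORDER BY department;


Groups with count >= 3:
  Engineering: 4 -> PASS
  Marketing: 3 -> PASS
  Design: 1 -> filtered out
  Finance: 2 -> filtered out
  HR: 2 -> filtered out


2 groups:
Engineering, 4
Marketing, 3


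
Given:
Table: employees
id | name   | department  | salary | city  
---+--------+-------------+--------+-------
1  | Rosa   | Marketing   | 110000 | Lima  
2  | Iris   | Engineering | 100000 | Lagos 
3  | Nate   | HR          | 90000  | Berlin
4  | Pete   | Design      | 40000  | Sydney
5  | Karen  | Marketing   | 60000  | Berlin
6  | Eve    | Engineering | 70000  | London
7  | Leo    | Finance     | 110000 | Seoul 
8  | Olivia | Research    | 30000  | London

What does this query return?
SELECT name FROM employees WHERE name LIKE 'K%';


LIKE 'K%' matches names starting with 'K'
Matching: 1

1 rows:
Karen


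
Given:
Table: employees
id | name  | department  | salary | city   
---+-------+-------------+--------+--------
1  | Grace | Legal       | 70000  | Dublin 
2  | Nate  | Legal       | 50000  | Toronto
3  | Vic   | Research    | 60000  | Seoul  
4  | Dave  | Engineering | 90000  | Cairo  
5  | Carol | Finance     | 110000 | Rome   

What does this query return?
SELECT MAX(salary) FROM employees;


Salaries: 70000, 50000, 60000, 90000, 110000
MAX = 110000

110000


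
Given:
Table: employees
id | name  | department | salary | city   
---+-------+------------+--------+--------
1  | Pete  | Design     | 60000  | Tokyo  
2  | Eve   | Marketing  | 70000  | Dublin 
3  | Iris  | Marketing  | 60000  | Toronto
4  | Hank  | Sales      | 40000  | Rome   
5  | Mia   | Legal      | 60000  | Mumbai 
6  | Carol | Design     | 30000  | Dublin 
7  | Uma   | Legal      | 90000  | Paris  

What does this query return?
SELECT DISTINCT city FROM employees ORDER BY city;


All 'city' values (row order): Tokyo, Dublin, Toronto, Rome, Mumbai, Dublin, Paris
Removing duplicates leaves 6 unique value(s).

6 values:
Dublin
Mumbai
Paris
Rome
Tokyo
Toronto


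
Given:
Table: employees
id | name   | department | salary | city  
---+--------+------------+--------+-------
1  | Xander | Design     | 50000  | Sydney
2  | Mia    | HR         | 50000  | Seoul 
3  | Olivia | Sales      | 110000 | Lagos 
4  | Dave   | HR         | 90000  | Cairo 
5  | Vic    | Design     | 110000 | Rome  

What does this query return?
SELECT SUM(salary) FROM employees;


SUM(salary) = 50000 + 50000 + 110000 + 90000 + 110000 = 410000

410000


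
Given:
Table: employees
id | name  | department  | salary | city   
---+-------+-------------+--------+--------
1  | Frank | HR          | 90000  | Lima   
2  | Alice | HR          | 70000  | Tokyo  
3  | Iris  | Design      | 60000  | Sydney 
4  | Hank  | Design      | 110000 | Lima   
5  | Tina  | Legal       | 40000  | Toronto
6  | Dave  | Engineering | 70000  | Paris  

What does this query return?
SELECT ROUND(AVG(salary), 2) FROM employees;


SUM(salary) = 440000
COUNT = 6
ROUND(AVG, 2) = ROUND(440000 / 6, 2) = 73333.33

73333.33


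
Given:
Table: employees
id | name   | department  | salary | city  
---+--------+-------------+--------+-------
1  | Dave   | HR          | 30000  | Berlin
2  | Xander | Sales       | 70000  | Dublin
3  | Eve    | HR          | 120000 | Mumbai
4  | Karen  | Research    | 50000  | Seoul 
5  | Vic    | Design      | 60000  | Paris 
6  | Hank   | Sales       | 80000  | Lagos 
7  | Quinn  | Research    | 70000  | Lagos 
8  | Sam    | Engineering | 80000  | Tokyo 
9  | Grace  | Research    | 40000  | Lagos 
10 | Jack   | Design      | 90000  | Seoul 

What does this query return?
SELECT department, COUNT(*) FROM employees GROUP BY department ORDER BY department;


Assigning each row to its department group:
  Dave -> HR
  Xander -> Sales
  Eve -> HR
  Karen -> Research
  Vic -> Design
  Hank -> Sales
  Quinn -> Research
  Sam -> Engineering
  Grace -> Research
  Jack -> Design


5 groups:
Design, 2
Engineering, 1
HR, 2
Research, 3
Sales, 2


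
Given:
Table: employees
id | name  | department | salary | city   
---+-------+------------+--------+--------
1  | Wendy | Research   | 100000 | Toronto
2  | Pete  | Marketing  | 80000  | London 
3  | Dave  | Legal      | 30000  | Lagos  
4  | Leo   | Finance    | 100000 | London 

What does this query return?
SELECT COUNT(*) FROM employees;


COUNT(*) counts all rows

4


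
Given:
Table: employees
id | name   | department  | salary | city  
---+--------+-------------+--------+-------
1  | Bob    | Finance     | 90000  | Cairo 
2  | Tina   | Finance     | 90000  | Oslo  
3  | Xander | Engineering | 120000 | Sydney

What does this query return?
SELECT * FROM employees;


SELECT * returns all 3 rows with all columns

3 rows:
1, Bob, Finance, 90000, Cairo
2, Tina, Finance, 90000, Oslo
3, Xander, Engineering, 120000, Sydney


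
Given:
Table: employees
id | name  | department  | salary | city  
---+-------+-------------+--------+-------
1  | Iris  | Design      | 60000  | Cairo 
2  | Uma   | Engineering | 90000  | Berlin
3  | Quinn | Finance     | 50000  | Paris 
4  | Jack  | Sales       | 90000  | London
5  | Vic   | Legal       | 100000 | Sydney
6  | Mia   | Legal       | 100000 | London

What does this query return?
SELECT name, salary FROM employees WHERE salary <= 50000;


Filtering: salary <= 50000
Matching: 1 rows

1 rows:
Quinn, 50000


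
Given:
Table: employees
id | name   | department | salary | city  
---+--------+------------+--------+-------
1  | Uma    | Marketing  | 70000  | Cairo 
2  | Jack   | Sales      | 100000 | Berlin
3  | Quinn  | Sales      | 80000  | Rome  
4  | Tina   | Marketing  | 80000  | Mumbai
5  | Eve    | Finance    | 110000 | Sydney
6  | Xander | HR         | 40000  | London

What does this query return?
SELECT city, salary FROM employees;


Projecting columns: city, salary

6 rows:
Cairo, 70000
Berlin, 100000
Rome, 80000
Mumbai, 80000
Sydney, 110000
London, 40000


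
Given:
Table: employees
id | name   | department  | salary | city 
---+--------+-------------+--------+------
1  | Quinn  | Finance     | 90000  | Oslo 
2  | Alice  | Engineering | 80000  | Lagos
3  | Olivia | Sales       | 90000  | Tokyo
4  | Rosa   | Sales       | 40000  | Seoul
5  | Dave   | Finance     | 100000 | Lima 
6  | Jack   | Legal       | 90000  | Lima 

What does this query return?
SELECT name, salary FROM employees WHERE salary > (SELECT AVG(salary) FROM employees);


Subquery: AVG(salary) = 81666.67
Filtering: salary > 81666.67
  Quinn (90000) -> MATCH
  Olivia (90000) -> MATCH
  Dave (100000) -> MATCH
  Jack (90000) -> MATCH


4 rows:
Quinn, 90000
Olivia, 90000
Dave, 100000
Jack, 90000


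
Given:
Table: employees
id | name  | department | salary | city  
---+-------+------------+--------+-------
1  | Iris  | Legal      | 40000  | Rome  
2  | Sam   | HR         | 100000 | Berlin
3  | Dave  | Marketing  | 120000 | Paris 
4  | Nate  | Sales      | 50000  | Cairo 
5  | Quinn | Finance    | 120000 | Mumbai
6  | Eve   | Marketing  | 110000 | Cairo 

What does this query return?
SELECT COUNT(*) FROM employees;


COUNT(*) counts all rows

6


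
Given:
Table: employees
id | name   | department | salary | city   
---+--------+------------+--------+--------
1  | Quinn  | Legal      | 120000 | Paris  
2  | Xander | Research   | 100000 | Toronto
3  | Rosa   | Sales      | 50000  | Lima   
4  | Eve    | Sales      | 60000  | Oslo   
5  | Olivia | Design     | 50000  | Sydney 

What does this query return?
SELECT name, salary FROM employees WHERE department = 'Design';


Filtering: department = 'Design'
Matching rows: 1

1 rows:
Olivia, 50000


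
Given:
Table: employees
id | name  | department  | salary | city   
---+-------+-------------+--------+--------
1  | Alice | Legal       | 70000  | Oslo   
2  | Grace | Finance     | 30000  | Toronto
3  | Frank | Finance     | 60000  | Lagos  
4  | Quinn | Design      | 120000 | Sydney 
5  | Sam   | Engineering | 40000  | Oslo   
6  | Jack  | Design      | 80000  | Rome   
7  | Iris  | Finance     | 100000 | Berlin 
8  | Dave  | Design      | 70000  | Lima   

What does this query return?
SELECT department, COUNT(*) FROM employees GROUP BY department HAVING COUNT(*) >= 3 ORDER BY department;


Groups with count >= 3:
  Design: 3 -> PASS
  Finance: 3 -> PASS
  Engineering: 1 -> filtered out
  Legal: 1 -> filtered out


2 groups:
Design, 3
Finance, 3


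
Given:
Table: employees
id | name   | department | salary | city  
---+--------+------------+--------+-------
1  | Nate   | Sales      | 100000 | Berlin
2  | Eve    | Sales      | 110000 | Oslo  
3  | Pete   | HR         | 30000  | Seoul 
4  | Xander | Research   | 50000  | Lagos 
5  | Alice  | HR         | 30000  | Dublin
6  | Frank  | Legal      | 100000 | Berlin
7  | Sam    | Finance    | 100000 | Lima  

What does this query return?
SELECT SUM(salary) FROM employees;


SUM(salary) = 100000 + 110000 + 30000 + 50000 + 30000 + 100000 + 100000 = 520000

520000


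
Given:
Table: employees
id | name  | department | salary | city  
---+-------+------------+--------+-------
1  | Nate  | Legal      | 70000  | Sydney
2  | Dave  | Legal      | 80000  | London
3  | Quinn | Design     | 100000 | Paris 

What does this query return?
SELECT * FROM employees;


SELECT * returns all 3 rows with all columns

3 rows:
1, Nate, Legal, 70000, Sydney
2, Dave, Legal, 80000, London
3, Quinn, Design, 100000, Paris


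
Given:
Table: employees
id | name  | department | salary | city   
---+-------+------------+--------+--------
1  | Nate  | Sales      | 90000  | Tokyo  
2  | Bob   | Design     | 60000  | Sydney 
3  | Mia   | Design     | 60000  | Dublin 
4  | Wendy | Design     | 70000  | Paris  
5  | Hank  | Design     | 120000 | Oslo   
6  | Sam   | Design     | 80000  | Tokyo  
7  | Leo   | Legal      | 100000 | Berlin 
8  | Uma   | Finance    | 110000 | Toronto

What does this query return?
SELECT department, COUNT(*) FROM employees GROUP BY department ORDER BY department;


Assigning each row to its department group:
  Nate -> Sales
  Bob -> Design
  Mia -> Design
  Wendy -> Design
  Hank -> Design
  Sam -> Design
  Leo -> Legal
  Uma -> Finance


4 groups:
Design, 5
Finance, 1
Legal, 1
Sales, 1


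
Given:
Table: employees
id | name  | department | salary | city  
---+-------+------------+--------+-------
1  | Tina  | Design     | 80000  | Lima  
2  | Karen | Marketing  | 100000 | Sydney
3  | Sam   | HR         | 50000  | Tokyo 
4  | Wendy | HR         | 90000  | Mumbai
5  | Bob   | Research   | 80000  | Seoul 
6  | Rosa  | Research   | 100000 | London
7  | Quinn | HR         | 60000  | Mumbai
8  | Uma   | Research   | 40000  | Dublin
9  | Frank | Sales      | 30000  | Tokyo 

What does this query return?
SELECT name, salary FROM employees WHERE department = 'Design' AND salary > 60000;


Filtering: department = 'Design' AND salary > 60000
Matching: 1 rows

1 rows:
Tina, 80000


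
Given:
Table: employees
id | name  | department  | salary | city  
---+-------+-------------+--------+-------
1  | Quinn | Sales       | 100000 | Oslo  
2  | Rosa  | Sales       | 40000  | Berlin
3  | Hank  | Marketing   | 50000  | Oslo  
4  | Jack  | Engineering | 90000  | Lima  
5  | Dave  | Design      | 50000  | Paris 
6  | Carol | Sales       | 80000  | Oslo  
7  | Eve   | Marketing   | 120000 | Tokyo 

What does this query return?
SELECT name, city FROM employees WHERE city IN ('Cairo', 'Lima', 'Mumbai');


Filtering: city IN ('Cairo', 'Lima', 'Mumbai')
Matching: 1 rows

1 rows:
Jack, Lima


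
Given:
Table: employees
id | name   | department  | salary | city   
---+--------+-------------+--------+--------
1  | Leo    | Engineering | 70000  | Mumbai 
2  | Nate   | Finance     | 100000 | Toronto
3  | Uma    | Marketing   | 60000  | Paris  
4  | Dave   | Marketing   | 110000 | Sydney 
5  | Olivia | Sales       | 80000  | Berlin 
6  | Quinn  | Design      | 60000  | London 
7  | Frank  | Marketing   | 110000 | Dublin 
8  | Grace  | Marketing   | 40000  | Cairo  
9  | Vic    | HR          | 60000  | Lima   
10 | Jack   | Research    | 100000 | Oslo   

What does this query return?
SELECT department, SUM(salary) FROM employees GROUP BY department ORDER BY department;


Summing salary within each department:
  Design: 60000 = 60000
  Engineering: 70000 = 70000
  Finance: 100000 = 100000
  HR: 60000 = 60000
  Marketing: 60000 + 110000 + 110000 + 40000 = 320000
  Research: 100000 = 100000
  Sales: 80000 = 80000


7 groups:
Design, 60000
Engineering, 70000
Finance, 100000
HR, 60000
Marketing, 320000
Research, 100000
Sales, 80000


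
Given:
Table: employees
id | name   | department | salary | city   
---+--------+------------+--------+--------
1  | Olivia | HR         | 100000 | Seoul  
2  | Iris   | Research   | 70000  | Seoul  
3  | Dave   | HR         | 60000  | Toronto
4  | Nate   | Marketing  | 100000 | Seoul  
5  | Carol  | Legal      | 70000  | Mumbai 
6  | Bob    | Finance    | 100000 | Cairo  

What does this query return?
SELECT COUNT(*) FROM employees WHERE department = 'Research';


Counting rows where department = 'Research'
  Iris -> MATCH


1


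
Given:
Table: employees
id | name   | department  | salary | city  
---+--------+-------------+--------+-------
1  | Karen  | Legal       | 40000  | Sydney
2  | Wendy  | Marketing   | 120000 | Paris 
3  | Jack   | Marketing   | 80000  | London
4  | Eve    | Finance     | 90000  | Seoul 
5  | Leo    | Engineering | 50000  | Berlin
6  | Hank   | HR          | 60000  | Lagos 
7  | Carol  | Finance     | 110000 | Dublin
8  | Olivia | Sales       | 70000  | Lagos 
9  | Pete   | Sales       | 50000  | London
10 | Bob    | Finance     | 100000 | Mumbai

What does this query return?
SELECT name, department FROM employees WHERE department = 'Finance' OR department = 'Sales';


Filtering: department = 'Finance' OR 'Sales'
Matching: 5 rows

5 rows:
Eve, Finance
Carol, Finance
Olivia, Sales
Pete, Sales
Bob, Finance


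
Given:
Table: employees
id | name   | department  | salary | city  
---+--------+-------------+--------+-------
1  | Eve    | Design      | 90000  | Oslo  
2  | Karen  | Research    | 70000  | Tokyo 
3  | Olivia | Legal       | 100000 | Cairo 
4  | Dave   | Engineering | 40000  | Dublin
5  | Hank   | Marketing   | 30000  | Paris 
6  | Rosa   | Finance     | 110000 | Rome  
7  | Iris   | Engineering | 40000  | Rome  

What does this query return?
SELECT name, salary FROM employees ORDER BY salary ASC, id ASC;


Sorting by salary ASC, then id ASC for ties

7 rows:
Hank, 30000
Dave, 40000
Iris, 40000
Karen, 70000
Eve, 90000
Olivia, 100000
Rosa, 110000


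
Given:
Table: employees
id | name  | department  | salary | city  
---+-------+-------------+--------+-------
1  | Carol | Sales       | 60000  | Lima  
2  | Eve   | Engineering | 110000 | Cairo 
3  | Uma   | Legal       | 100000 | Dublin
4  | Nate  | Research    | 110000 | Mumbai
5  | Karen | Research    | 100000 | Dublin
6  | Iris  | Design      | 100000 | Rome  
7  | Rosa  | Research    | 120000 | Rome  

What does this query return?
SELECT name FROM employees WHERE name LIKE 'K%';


LIKE 'K%' matches names starting with 'K'
Matching: 1

1 rows:
Karen


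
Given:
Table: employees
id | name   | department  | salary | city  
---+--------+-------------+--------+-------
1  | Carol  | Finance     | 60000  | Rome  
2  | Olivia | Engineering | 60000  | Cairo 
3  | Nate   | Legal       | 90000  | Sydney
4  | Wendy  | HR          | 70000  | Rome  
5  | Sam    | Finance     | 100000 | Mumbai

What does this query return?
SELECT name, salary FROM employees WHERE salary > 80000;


Filtering: salary > 80000
Matching: 2 rows

2 rows:
Nate, 90000
Sam, 100000


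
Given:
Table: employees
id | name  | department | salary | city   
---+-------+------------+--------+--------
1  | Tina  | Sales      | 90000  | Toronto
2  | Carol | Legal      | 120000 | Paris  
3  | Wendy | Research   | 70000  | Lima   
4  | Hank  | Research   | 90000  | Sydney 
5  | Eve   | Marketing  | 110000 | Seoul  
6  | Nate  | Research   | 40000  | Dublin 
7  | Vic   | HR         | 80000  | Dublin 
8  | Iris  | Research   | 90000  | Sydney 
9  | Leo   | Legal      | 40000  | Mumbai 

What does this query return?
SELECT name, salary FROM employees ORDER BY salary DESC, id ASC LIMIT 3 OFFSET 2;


Sort by salary DESC (id ASC tiebreak), then skip 2 and take 3
Rows 3 through 5

3 rows:
Tina, 90000
Hank, 90000
Iris, 90000


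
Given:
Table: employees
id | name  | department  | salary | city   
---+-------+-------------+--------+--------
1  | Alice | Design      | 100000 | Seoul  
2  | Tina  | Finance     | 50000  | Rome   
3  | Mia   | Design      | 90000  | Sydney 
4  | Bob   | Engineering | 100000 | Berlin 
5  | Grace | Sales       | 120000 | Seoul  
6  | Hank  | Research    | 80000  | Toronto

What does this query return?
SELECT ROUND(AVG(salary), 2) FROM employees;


SUM(salary) = 540000
COUNT = 6
ROUND(AVG, 2) = ROUND(540000 / 6, 2) = 90000.0

90000.0


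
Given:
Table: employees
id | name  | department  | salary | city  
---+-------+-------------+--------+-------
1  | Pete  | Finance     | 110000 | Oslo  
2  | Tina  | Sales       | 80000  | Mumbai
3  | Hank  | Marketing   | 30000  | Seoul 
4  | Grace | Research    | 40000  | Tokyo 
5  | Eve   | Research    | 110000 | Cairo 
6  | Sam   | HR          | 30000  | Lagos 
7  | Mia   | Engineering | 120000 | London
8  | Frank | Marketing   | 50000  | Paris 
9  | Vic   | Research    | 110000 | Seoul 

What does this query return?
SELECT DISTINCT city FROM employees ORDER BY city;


All 'city' values (row order): Oslo, Mumbai, Seoul, Tokyo, Cairo, Lagos, London, Paris, Seoul
Removing duplicates leaves 8 unique value(s).

8 values:
Cairo
Lagos
London
Mumbai
Oslo
Paris
Seoul
Tokyo


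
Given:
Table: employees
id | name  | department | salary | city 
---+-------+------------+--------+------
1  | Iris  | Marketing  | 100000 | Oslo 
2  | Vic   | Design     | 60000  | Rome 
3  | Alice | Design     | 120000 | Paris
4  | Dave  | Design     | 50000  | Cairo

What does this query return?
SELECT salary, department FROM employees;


Projecting columns: salary, department

4 rows:
100000, Marketing
60000, Design
120000, Design
50000, Design


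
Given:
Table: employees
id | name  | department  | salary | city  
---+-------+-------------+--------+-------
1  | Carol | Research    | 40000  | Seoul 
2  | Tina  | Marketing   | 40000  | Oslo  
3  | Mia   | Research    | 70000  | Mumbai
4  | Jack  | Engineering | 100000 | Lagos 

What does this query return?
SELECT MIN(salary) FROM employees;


Salaries: 40000, 40000, 70000, 100000
MIN = 40000

40000


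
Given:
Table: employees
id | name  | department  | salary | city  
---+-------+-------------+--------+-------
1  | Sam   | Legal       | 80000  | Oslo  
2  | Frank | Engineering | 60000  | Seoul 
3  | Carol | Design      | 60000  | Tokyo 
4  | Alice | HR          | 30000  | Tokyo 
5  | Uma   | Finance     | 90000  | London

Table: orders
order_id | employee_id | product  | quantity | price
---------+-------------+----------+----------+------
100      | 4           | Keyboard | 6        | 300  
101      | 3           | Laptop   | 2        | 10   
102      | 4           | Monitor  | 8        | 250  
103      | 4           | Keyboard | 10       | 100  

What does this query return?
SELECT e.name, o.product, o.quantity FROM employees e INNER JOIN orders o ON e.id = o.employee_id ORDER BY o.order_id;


Joining employees.id = orders.employee_id:
  employee Alice (id=4) -> order Keyboard
  employee Carol (id=3) -> order Laptop
  employee Alice (id=4) -> order Monitor
  employee Alice (id=4) -> order Keyboard


4 rows:
Alice, Keyboard, 6
Carol, Laptop, 2
Alice, Monitor, 8
Alice, Keyboard, 10


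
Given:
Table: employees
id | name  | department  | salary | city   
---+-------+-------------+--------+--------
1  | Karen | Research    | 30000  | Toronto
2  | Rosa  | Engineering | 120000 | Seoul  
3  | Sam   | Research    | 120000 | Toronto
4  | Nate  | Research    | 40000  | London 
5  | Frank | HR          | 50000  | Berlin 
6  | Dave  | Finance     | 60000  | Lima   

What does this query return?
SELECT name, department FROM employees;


Projecting columns: name, department

6 rows:
Karen, Research
Rosa, Engineering
Sam, Research
Nate, Research
Frank, HR
Dave, Finance


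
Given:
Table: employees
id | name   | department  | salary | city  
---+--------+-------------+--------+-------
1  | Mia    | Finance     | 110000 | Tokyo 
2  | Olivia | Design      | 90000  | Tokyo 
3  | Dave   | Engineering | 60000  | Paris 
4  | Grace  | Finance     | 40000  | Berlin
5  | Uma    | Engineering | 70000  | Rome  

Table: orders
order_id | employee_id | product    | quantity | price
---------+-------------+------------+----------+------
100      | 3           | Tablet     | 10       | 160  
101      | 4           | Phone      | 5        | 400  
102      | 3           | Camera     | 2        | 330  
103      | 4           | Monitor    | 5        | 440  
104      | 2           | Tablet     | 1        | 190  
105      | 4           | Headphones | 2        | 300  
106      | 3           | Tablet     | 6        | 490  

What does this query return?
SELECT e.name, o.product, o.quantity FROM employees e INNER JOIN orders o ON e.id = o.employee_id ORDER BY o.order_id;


Joining employees.id = orders.employee_id:
  employee Dave (id=3) -> order Tablet
  employee Grace (id=4) -> order Phone
  employee Dave (id=3) -> order Camera
  employee Grace (id=4) -> order Monitor
  employee Olivia (id=2) -> order Tablet
  employee Grace (id=4) -> order Headphones
  employee Dave (id=3) -> order Tablet


7 rows:
Dave, Tablet, 10
Grace, Phone, 5
Dave, Camera, 2
Grace, Monitor, 5
Olivia, Tablet, 1
Grace, Headphones, 2
Dave, Tablet, 6


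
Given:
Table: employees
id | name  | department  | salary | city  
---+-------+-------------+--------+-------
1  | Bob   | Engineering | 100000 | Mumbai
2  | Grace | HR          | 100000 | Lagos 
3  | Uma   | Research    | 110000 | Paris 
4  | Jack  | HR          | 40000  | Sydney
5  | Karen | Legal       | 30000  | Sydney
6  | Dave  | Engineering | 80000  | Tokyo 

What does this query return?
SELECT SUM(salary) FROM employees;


SUM(salary) = 100000 + 100000 + 110000 + 40000 + 30000 + 80000 = 460000

460000


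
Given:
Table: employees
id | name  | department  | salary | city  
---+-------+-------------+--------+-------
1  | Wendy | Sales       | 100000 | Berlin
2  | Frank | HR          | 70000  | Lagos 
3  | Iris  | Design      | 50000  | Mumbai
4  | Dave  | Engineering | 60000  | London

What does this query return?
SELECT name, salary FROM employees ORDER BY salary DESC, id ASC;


Sorting by salary DESC, then id ASC for ties

4 rows:
Wendy, 100000
Frank, 70000
Dave, 60000
Iris, 50000


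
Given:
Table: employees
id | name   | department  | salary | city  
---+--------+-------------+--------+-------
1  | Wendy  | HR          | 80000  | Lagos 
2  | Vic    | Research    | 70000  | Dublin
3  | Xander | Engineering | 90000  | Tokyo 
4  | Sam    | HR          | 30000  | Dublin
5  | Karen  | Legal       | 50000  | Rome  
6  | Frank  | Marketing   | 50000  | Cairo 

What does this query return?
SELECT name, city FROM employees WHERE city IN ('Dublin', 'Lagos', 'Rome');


Filtering: city IN ('Dublin', 'Lagos', 'Rome')
Matching: 4 rows

4 rows:
Wendy, Lagos
Vic, Dublin
Sam, Dublin
Karen, Rome


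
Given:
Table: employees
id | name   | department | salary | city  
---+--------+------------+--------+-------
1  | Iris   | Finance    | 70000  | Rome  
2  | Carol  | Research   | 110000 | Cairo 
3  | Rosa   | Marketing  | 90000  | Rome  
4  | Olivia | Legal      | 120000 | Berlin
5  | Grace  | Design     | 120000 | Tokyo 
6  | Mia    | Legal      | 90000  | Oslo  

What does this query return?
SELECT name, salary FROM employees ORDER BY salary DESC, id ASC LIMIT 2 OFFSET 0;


Sort by salary DESC (id ASC tiebreak), then skip 0 and take 2
Rows 1 through 2

2 rows:
Olivia, 120000
Grace, 120000


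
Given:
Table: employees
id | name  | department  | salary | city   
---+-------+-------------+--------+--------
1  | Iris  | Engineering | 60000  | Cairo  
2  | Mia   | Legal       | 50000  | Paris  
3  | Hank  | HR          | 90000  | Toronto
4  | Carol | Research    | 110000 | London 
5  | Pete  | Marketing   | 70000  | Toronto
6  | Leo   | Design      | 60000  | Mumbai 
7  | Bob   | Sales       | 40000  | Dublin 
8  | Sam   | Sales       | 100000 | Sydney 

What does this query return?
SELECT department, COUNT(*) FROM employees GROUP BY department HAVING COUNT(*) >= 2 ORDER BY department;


Groups with count >= 2:
  Sales: 2 -> PASS
  Design: 1 -> filtered out
  Engineering: 1 -> filtered out
  HR: 1 -> filtered out
  Legal: 1 -> filtered out
  Marketing: 1 -> filtered out
  Research: 1 -> filtered out


1 groups:
Sales, 2


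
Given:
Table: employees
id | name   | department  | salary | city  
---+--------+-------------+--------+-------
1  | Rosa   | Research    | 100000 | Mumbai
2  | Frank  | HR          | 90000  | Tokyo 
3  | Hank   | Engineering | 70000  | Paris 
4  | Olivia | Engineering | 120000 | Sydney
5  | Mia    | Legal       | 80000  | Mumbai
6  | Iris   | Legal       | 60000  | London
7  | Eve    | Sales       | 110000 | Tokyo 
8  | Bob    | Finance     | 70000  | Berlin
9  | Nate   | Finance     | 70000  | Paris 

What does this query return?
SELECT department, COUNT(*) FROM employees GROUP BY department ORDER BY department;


Assigning each row to its department group:
  Rosa -> Research
  Frank -> HR
  Hank -> Engineering
  Olivia -> Engineering
  Mia -> Legal
  Iris -> Legal
  Eve -> Sales
  Bob -> Finance
  Nate -> Finance


6 groups:
Engineering, 2
Finance, 2
HR, 1
Legal, 2
Research, 1
Sales, 1


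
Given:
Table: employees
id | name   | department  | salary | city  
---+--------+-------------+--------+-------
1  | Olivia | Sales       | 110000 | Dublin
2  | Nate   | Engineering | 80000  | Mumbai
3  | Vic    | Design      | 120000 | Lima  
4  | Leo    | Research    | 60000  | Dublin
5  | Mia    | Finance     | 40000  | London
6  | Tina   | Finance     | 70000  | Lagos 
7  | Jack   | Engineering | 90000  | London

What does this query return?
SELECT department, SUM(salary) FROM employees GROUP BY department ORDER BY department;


Summing salary within each department:
  Design: 120000 = 120000
  Engineering: 80000 + 90000 = 170000
  Finance: 40000 + 70000 = 110000
  Research: 60000 = 60000
  Sales: 110000 = 110000


5 groups:
Design, 120000
Engineering, 170000
Finance, 110000
Research, 60000
Sales, 110000


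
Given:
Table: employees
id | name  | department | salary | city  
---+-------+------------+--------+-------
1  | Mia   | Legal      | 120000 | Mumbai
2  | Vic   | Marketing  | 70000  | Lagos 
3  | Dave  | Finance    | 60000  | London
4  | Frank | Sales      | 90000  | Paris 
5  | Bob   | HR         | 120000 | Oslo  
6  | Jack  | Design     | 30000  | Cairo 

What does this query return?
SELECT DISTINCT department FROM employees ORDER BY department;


All 'department' values (row order): Legal, Marketing, Finance, Sales, HR, Design
Removing duplicates leaves 6 unique value(s).

6 values:
Design
Finance
HR
Legal
Marketing
Sales


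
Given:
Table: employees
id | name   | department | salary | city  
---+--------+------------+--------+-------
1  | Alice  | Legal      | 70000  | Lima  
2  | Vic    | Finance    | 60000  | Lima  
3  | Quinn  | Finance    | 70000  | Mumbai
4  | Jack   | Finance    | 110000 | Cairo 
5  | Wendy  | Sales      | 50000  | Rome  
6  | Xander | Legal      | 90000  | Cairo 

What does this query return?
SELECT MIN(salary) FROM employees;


Salaries: 70000, 60000, 70000, 110000, 50000, 90000
MIN = 50000

50000


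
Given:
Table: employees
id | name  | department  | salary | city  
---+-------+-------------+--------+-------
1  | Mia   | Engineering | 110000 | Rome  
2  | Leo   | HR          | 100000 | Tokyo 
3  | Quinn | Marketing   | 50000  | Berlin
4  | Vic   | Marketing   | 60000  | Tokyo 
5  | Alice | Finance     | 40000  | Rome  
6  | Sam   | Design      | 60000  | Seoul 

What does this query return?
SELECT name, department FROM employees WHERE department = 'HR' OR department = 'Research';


Filtering: department = 'HR' OR 'Research'
Matching: 1 rows

1 rows:
Leo, HR


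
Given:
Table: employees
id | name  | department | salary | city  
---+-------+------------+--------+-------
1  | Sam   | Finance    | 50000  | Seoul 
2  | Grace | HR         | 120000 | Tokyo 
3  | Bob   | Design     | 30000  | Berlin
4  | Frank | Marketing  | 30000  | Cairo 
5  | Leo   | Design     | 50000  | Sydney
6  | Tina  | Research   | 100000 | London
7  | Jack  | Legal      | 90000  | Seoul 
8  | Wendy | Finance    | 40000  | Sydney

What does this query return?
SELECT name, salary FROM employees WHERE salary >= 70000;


Filtering: salary >= 70000
Matching: 3 rows

3 rows:
Grace, 120000
Tina, 100000
Jack, 90000


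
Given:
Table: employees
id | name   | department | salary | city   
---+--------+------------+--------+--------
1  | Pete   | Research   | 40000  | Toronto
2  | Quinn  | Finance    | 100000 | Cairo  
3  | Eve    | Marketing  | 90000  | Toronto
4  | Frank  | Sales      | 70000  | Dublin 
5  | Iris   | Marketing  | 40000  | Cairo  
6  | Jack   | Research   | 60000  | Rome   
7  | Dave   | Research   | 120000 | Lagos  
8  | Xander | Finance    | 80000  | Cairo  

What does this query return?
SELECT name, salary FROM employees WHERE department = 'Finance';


Filtering: department = 'Finance'
Matching rows: 2

2 rows:
Quinn, 100000
Xander, 80000


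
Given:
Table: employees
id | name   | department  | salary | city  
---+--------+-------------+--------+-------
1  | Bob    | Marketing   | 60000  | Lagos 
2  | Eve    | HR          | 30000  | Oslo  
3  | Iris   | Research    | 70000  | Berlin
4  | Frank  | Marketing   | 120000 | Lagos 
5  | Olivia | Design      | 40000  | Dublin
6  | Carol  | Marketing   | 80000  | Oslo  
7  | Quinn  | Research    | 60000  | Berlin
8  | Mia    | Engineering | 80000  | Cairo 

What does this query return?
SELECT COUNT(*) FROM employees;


COUNT(*) counts all rows

8


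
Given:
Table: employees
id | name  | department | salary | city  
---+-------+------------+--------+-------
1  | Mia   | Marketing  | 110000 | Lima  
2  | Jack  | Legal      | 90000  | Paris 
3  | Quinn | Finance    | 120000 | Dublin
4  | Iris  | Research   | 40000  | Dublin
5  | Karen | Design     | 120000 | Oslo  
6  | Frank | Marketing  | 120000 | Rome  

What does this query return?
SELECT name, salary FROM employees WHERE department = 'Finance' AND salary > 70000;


Filtering: department = 'Finance' AND salary > 70000
Matching: 1 rows

1 rows:
Quinn, 120000


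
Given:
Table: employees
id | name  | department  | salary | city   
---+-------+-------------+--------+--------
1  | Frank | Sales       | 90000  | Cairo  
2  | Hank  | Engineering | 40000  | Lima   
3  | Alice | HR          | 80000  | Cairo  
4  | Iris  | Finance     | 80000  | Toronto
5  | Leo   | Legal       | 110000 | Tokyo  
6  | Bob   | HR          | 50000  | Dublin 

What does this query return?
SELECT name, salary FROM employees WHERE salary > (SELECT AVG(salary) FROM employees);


Subquery: AVG(salary) = 75000.0
Filtering: salary > 75000.0
  Frank (90000) -> MATCH
  Alice (80000) -> MATCH
  Iris (80000) -> MATCH
  Leo (110000) -> MATCH


4 rows:
Frank, 90000
Alice, 80000
Iris, 80000
Leo, 110000


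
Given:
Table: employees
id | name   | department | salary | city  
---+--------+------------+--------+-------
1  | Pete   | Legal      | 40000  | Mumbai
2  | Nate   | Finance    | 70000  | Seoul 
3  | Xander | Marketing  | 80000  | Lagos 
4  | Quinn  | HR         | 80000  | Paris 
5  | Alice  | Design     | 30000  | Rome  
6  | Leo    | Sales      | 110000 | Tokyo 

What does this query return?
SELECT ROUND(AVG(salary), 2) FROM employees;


SUM(salary) = 410000
COUNT = 6
ROUND(AVG, 2) = ROUND(410000 / 6, 2) = 68333.33

68333.33


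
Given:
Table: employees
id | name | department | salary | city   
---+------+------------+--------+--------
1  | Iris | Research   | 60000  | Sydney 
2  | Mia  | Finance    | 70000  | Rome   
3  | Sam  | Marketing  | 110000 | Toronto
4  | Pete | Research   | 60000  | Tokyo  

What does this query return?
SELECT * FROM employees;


SELECT * returns all 4 rows with all columns

4 rows:
1, Iris, Research, 60000, Sydney
2, Mia, Finance, 70000, Rome
3, Sam, Marketing, 110000, Toronto
4, Pete, Research, 60000, Tokyo


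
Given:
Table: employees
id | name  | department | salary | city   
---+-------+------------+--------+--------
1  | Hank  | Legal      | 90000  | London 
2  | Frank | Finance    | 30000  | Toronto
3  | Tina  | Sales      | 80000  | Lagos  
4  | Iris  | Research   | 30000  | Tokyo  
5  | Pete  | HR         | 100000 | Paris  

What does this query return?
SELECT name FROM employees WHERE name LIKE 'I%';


LIKE 'I%' matches names starting with 'I'
Matching: 1

1 rows:
Iris


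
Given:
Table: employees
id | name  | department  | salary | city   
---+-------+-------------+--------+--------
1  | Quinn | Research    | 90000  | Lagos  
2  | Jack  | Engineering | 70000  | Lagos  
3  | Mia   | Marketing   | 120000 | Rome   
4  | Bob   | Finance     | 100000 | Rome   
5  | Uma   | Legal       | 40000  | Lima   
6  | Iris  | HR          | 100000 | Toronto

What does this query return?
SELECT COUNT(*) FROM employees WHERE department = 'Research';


Counting rows where department = 'Research'
  Quinn -> MATCH


1


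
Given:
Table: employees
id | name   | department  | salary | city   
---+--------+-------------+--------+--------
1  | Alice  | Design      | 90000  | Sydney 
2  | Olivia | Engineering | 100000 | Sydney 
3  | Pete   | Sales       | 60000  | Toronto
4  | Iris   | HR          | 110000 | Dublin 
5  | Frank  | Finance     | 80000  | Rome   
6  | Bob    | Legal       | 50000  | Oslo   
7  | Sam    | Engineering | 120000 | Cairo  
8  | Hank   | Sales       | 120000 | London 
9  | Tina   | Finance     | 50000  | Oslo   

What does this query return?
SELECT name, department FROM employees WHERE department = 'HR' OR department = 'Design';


Filtering: department = 'HR' OR 'Design'
Matching: 2 rows

2 rows:
Alice, Design
Iris, HR


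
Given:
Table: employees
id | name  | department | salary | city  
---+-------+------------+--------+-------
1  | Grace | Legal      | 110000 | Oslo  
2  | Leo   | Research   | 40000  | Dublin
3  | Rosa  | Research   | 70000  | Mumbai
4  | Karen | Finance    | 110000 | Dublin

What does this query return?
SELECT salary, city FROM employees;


Projecting columns: salary, city

4 rows:
110000, Oslo
40000, Dublin
70000, Mumbai
110000, Dublin


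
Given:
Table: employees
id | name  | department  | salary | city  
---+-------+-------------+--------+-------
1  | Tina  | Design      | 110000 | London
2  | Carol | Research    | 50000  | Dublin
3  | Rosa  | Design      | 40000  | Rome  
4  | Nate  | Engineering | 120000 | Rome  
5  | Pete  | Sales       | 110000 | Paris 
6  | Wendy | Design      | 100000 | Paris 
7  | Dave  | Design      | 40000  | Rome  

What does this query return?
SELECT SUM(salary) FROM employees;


SUM(salary) = 110000 + 50000 + 40000 + 120000 + 110000 + 100000 + 40000 = 570000

570000


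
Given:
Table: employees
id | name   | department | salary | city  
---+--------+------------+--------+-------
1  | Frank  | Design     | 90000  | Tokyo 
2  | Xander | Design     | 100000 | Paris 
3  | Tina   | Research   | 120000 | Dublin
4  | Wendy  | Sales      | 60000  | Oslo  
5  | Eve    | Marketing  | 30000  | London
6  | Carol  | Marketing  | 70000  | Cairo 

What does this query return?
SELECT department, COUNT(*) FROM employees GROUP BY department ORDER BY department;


Assigning each row to its department group:
  Frank -> Design
  Xander -> Design
  Tina -> Research
  Wendy -> Sales
  Eve -> Marketing
  Carol -> Marketing


4 groups:
Design, 2
Marketing, 2
Research, 1
Sales, 1


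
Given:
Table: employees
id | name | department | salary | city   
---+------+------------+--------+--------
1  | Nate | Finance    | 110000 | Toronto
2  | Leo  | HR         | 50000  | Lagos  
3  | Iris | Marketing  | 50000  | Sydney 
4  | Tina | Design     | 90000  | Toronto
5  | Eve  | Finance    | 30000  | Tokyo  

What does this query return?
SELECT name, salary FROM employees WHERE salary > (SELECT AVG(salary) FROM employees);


Subquery: AVG(salary) = 66000.0
Filtering: salary > 66000.0
  Nate (110000) -> MATCH
  Tina (90000) -> MATCH


2 rows:
Nate, 110000
Tina, 90000


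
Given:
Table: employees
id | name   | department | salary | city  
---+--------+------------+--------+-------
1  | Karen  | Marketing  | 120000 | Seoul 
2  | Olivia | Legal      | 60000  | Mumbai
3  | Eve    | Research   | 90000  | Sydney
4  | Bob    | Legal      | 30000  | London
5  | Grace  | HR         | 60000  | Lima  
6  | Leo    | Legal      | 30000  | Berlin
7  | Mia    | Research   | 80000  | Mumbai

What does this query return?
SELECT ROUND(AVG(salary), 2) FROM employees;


SUM(salary) = 470000
COUNT = 7
ROUND(AVG, 2) = ROUND(470000 / 7, 2) = 67142.86

67142.86


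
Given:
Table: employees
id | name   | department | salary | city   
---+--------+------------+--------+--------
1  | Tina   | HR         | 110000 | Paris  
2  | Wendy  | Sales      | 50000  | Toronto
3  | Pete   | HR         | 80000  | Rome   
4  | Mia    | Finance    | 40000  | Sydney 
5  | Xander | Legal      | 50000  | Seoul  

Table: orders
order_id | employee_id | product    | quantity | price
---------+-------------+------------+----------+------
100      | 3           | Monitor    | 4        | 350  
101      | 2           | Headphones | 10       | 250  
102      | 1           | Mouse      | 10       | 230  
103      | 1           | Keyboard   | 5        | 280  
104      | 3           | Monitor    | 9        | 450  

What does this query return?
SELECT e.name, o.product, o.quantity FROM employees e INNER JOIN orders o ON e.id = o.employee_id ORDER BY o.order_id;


Joining employees.id = orders.employee_id:
  employee Pete (id=3) -> order Monitor
  employee Wendy (id=2) -> order Headphones
  employee Tina (id=1) -> order Mouse
  employee Tina (id=1) -> order Keyboard
  employee Pete (id=3) -> order Monitor


5 rows:
Pete, Monitor, 4
Wendy, Headphones, 10
Tina, Mouse, 10
Tina, Keyboard, 5
Pete, Monitor, 9
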